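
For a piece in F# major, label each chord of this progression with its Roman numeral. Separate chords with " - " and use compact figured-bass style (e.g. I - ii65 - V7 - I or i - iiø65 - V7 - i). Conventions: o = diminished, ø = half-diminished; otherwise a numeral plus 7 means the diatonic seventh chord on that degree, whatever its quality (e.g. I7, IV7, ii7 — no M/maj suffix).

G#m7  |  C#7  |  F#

ii7 - V7 - I

G#m7 has root G#, degree 2 in F# major, so ii7.
C#7: dominant seventh chord on C# = scale degree 5 → V7.
F#: root F# is the tonic; major triad there is I.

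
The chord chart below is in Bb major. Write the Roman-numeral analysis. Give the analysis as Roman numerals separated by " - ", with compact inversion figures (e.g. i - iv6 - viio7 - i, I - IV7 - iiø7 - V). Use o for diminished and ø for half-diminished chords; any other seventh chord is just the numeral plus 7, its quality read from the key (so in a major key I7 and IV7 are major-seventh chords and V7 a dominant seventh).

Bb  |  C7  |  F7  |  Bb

Bb: root Bb is the tonic; major triad there is I.
C7 is the secondary dominant of V (dominant seventh chord on C): V7/V.
F7: root F is the dominant; dominant seventh chord there is V7.
Bb: major triad on Bb = scale degree 1 → I.

I - V7/V - V7 - I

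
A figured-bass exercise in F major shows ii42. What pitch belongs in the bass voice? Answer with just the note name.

ii in F major has root G; the chord is G-Bb-D-F.
The figure 42 means third inversion — the seventh is in the bass.

F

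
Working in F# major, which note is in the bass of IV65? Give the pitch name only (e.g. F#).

D#

IV in F# major has root B; the chord is B-D#-F#-A#.
The figure 65 means first inversion — the third is in the bass.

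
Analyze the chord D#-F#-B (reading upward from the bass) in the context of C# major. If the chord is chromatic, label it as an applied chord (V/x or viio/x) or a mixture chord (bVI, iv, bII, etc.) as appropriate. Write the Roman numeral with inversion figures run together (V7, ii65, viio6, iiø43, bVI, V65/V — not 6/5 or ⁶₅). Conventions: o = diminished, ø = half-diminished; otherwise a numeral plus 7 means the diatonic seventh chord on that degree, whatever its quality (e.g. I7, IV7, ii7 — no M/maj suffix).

Stacked in thirds the chord is B-D#-F#: a major triad on B.
B is the lowered seventh degree of C# major (diatonic 7 would be B#). This is a major triad on the lowered seventh degree (the subtonic), borrowed from the parallel minor.
With D# in the bass the chord is in first inversion, so the figured bass is 6.

bVII6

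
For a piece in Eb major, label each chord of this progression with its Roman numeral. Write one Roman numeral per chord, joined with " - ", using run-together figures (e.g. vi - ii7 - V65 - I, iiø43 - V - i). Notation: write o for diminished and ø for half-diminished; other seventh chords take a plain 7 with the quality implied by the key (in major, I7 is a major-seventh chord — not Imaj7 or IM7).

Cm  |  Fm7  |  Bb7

Cm: root C is the submediant; minor triad there is vi.
Fm7: minor seventh chord on F = scale degree 2 → ii7.
Bb7: root Bb is the dominant; dominant seventh chord there is V7.

vi - ii7 - V7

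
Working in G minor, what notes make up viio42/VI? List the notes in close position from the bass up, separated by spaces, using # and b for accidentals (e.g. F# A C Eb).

Cb D F Ab

viio42/VI is a secondary leading-tone chord. The target VI is Eb in G minor; the applied chord is rooted a semitone below, on D.
Building a fully diminished seventh chord on D gives D-F-Ab-Cb.
The figured bass 42 indicates third inversion, placing the seventh (Cb) in the bass: Cb-D-F-Ab.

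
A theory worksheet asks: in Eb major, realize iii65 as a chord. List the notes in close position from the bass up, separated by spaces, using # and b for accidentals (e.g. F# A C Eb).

Bb D F G

The numeral's case and figure indicate a minor seventh chord. In Eb major its root, the mediant, is G.
That chord is spelled G-Bb-D-F.
With the 65 figure the chord is in first inversion; from the bass Bb upward in close position it reads Bb-D-F-G.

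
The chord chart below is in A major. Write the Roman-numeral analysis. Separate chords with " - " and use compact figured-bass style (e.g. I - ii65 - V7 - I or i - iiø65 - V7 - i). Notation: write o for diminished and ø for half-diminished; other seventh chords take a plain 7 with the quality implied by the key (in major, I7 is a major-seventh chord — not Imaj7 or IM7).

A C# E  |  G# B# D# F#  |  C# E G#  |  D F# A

A-C#-E has root A, degree 1 in A major, so I.
G#-B#-D#-F#: chromatic; G# is V of iii, so V7/iii.
C#-E-G# has root C#, degree 3 in A major, so iii.
D-F#-A: major triad on D = scale degree 4 → IV.

I - V7/iii - iii - IV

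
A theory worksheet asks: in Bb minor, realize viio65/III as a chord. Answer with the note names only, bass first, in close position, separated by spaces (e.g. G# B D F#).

Eb Gb Bbb C

viio65/III is a secondary leading-tone chord. The target III is Db in Bb minor; the applied chord is rooted a semitone below, on C.
Building a fully diminished seventh chord on C gives C-Eb-Gb-Bbb.
With the 65 figure the chord is in first inversion; from the bass Eb upward in close position it reads Eb-Gb-Bbb-C.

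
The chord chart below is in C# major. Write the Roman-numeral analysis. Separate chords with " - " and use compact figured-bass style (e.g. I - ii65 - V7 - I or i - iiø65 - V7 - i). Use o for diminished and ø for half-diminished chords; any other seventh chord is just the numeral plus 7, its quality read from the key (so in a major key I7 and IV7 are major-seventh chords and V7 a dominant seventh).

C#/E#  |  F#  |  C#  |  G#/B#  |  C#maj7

C#/E#: root C# is the tonic; major triad there is I6.
F# has root F#, degree 4 in C# major, so IV.
C#: root C# is the tonic; major triad there is I.
G#/B# has root G#, degree 5 in C# major, so V6.
C#maj7: major seventh chord on C# = scale degree 1 → I7.

I6 - IV - I - V6 - I7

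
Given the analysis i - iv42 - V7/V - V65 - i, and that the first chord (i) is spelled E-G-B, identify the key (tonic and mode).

E minor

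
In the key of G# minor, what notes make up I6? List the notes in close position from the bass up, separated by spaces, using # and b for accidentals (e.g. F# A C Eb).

I6 is the major tonic (Picardy third), borrowed from the parallel major. In G# minor that root is G#.
So the chord is G#-B#-D#, a major triad.
The figured bass 6 indicates first inversion, placing the third (B#) in the bass: B#-D#-G#.

B# D# G#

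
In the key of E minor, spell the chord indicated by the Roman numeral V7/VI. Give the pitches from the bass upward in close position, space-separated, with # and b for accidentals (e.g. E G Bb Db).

The slash means an applied dominant: we want the dominant of VI. In E minor, VI is C major, and its dominant is built on G.
Building a dominant seventh chord on G gives G-B-D-F.

G B D F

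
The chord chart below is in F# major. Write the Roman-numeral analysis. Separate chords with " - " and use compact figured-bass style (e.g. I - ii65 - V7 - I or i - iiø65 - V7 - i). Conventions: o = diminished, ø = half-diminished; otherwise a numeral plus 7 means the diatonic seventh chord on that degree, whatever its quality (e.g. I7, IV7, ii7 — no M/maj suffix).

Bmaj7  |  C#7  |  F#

IV7 - V7 - I

Bmaj7 has root B, degree 4 in F# major, so IV7.
C#7: dominant seventh chord on C# = scale degree 5 → V7.
F#: major triad on F# = scale degree 1 → I.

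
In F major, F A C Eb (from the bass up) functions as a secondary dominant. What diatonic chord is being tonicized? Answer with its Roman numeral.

The chord is a dominant seventh chord on F.
A dominant resolves down a perfect fifth: F → Bb. In F major, Bb is scale degree 4, i.e. IV.

IV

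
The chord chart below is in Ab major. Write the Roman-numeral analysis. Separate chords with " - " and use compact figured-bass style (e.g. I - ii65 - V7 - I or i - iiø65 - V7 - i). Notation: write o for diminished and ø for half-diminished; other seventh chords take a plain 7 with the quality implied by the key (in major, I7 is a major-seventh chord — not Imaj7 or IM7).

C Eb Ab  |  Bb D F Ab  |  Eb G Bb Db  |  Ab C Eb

C-Eb-Ab: major triad on Ab = scale degree 1 → I6.
Bb-D-F-Ab: chromatic; Bb is V of V, so V7/V.
Eb-G-Bb-Db has root Eb, degree 5 in Ab major, so V7.
Ab-C-Eb: root Ab is the tonic; major triad there is I.

I6 - V7/V - V7 - I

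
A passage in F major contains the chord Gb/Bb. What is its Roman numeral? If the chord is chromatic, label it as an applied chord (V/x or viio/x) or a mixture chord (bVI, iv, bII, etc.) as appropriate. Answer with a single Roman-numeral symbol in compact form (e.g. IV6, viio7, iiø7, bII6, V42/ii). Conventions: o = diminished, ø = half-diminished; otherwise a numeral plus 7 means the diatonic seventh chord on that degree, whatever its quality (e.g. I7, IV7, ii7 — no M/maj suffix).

bII6

Stacked in thirds the chord is Gb-Bb-Db: a major triad on Gb.
Gb is the lowered second degree of F major (diatonic 2 would be G). This is the Neapolitan sixth — a major triad on the lowered second degree, here in its customary first inversion.
With Bb in the bass the chord is in first inversion, so the figured bass is 6.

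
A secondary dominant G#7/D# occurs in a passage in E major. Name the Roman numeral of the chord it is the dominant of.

The chord is a dominant seventh chord on G#.
A dominant resolves down a perfect fifth: G# → C#. In E major, C# is scale degree 6, i.e. vi.

vi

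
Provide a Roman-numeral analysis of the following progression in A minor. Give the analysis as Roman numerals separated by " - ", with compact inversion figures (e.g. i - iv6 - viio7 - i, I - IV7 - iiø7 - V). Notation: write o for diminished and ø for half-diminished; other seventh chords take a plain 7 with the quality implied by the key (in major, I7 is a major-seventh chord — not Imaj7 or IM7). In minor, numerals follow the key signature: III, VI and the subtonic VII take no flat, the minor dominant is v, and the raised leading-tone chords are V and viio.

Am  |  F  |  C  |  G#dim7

i - VI - III - viio7

Am has root A, degree 1 in A minor, so i.
F has root F, degree 6 in A minor, so VI.
C has root C, degree 3 in A minor, so III.
G#dim7 has root G#, degree 7 in A minor, so viio7.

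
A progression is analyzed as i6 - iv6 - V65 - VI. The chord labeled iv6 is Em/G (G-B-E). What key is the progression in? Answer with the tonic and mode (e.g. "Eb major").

B minor

iv6 is given as G-B-E — a minor triad with root E.
iv6 on E implies E is the subdominant; that puts the tonic at B, and the lowercase numeral fits minor mode.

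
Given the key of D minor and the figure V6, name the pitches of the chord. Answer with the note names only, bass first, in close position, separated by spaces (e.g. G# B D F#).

C# E A

In D minor, the dominant is A. The dominant is major (leading tone raised), so V is a major triad.
That chord is spelled A-C#-E.
With the 6 figure the chord is in first inversion; from the bass C# upward in close position it reads C#-E-A.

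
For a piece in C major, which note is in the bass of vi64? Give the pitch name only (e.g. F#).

vi in C major has root A; the chord is A-C-E.
The figure 64 means second inversion — the fifth is in the bass.

E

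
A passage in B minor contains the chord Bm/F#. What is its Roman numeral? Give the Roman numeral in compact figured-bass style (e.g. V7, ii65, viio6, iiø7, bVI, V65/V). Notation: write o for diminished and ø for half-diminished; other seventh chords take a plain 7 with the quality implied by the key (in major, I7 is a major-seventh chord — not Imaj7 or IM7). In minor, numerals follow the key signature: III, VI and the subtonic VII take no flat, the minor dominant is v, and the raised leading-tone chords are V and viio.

i64

Stacked in thirds the chord is B-D-F#: a minor triad on B.
In B minor, B is the tonic; the diatonic minor triad there is i.
With F# in the bass the chord is in second inversion, so the figured bass is 64.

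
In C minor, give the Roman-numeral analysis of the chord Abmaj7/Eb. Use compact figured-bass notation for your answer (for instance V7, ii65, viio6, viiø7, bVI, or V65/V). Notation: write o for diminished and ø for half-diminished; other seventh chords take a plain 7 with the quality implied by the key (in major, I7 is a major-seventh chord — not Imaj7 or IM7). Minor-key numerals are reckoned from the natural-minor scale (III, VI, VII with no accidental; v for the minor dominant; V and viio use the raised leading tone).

VI43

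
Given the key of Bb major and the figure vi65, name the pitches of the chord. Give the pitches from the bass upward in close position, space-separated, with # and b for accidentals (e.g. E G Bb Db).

The numeral's case and figure indicate a minor seventh chord. In Bb major its root, the submediant, is G.
That chord is spelled G-Bb-D-F.
The figured bass 65 indicates first inversion, placing the third (Bb) in the bass: Bb-D-F-G.

Bb D F G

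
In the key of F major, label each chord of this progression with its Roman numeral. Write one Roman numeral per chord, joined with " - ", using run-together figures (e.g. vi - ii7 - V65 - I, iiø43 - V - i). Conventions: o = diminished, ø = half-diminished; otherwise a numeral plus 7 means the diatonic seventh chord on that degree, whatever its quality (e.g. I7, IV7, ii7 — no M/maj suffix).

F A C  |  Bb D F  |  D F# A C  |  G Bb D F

I - IV - V7/ii - ii7

F-A-C: root F is the tonic; major triad there is I.
Bb-D-F has root Bb, degree 4 in F major, so IV.
D-F#-A-C: a dominant seventh chord on D, the applied dominant of ii → V7/ii.
G-Bb-D-F: root G is the supertonic; minor seventh chord there is ii7.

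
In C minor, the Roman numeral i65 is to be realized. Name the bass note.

i in C minor has root C; the chord is C-Eb-G-Bb.
The figure 65 means first inversion — the third is in the bass.

Eb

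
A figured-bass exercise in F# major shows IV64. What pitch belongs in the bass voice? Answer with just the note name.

IV in F# major has root B; the chord is B-D#-F#.
The figure 64 means second inversion — the fifth is in the bass.

F#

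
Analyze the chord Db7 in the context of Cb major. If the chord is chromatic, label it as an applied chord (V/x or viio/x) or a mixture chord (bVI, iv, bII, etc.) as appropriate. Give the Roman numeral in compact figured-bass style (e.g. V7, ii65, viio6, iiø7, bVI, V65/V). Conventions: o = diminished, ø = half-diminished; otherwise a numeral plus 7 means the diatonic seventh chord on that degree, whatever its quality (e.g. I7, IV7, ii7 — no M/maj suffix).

V7/V

The pitches Db-F-Ab-Cb form a dominant seventh chord rooted on Db.
Db is not a diatonic chord root with this quality in Cb major, but it lies a perfect fifth above Gb (V), so the chord functions as an applied dominant of V.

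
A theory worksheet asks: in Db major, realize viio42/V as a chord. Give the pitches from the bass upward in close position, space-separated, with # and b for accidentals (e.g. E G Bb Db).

Fb G Bb Db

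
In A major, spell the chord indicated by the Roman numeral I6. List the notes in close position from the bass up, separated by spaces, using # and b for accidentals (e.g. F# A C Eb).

C# E A

In A major, scale degree 1 is A, and the diatonic chord built there is a major triad.
That chord is spelled A-C#-E.
The figured bass 6 indicates first inversion, placing the third (C#) in the bass: C#-E-A.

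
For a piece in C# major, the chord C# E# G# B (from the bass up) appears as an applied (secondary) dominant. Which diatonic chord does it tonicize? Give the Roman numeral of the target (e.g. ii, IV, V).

IV

The chord is a dominant seventh chord on C#.
A dominant resolves down a perfect fifth: C# → F#. In C# major, F# is scale degree 4, i.e. IV.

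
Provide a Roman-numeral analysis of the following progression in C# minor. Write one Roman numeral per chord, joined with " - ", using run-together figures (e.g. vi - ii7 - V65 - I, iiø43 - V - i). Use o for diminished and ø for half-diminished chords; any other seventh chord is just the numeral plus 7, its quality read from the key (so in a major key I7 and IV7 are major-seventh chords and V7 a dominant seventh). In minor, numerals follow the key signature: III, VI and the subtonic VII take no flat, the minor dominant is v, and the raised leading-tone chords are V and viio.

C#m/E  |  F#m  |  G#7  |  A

i6 - iv - V7 - VI

C#m/E: minor triad on C# = scale degree 1 → i6.
F#m has root F#, degree 4 in C# minor, so iv.
G#7: root G# is the dominant; dominant seventh chord there is V7.
A: root A is the submediant; major triad there is VI.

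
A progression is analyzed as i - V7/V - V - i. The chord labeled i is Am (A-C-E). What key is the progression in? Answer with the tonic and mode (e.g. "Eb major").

A minor

i is given as A-C-E — a minor triad with root A.
If A is scale degree 1 and the mode makes that degree carry a minor triad, the tonic is A and the mode is minor.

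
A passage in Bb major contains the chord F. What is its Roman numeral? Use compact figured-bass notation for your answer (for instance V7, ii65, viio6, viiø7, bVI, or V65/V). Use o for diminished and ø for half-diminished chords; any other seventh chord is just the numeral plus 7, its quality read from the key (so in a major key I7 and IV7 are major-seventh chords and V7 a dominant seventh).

Stacked in thirds the chord is F-A-C: a major triad on F.
In Bb major, F is the dominant; the diatonic major triad there is V.

V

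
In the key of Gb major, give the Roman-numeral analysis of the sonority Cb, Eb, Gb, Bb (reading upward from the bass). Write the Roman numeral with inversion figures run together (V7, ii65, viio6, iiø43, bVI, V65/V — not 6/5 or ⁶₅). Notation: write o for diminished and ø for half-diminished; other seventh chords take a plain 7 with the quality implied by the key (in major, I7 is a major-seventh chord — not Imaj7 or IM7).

Stacked in thirds the chord is Cb-Eb-Gb-Bb: a major seventh chord on Cb.
Cb is scale degree 4 in Gb major, and a major seventh chord on that degree is written IV7.

IV7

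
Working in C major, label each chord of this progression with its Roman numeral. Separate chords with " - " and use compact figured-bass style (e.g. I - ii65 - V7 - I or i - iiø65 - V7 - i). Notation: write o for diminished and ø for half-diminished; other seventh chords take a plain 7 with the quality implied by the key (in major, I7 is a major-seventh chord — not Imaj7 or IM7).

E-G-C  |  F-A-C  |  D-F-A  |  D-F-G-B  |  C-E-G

E-G-C: major triad on C = scale degree 1 → I6.
F-A-C has root F, degree 4 in C major, so IV.
D-F-A: root D is the supertonic; minor triad there is ii.
D-F-G-B: root G is the dominant; dominant seventh chord there is V43.
C-E-G: root C is the tonic; major triad there is I.

I6 - IV - ii - V43 - I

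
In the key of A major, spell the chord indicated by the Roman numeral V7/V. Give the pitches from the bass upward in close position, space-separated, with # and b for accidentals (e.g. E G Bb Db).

V7/V is a secondary dominant — the dominant seventh of V. V in A major is E, so the applied chord's root is B, a perfect fifth above.
Building a dominant seventh chord on B gives B-D#-F#-A.

B D# F# A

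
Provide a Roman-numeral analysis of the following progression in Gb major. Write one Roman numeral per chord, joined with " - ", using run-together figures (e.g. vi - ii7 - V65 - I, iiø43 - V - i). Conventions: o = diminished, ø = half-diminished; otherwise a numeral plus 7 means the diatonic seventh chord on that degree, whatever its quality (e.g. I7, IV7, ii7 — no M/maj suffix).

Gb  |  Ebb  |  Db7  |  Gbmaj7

Gb: root Gb is the tonic; major triad there is I.
Ebb: Ebb with this quality isn't in the key; it's bVI, borrowed from the parallel minor.
Db7: root Db is the dominant; dominant seventh chord there is V7.
Gbmaj7 has root Gb, degree 1 in Gb major, so I7.

I - bVI - V7 - I7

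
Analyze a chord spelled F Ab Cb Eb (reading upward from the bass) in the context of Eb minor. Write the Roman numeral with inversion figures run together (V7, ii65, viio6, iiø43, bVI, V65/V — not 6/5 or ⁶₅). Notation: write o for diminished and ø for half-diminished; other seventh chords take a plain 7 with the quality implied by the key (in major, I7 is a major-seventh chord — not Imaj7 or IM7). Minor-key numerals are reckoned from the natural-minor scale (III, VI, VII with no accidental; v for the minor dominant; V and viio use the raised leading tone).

iiø7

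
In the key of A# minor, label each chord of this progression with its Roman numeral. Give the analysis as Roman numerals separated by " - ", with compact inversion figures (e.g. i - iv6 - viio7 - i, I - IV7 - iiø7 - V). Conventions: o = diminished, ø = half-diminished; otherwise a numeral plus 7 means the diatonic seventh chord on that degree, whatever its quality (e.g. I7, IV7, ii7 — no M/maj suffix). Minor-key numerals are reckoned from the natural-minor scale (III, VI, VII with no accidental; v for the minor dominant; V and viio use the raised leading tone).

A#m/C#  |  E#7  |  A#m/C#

i6 - V7 - i6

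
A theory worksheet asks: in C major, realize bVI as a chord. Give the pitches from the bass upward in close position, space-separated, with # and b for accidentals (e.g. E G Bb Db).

Ab C Eb

bVI is a major triad on the lowered sixth degree, borrowed from the parallel minor. In C major that root is Ab.
So the chord is Ab-C-Eb.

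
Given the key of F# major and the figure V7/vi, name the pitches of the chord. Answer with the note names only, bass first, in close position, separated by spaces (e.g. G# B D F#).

A# C## E# G#

The slash means an applied dominant: we want the dominant of vi. In F# major, vi is D# minor, and its dominant is built on A#.
Building a dominant seventh chord on A# gives A#-C##-E#-G#.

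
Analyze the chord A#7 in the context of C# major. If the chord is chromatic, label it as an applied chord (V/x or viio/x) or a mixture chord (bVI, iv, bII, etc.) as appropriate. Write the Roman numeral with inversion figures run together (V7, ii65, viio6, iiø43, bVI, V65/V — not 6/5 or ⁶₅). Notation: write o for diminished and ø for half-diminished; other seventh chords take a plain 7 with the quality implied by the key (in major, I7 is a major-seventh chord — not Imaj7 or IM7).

Stacked in thirds the chord is A#-C##-E#-G#: a dominant seventh chord on A#.
A# is not a diatonic chord root with this quality in C# major, but it lies a perfect fifth above D# (ii), so the chord functions as an applied dominant of ii.

V7/ii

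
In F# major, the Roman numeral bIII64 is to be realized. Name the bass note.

E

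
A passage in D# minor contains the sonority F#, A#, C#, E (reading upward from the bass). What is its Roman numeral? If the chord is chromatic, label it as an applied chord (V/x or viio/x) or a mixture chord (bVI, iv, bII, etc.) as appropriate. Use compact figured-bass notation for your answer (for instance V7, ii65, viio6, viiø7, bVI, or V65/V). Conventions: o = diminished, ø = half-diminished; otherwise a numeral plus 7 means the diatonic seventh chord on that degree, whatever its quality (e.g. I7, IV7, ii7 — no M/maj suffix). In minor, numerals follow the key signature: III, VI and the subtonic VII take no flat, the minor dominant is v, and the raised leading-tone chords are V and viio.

V7/VI

The pitches F#-A#-C#-E form a dominant seventh chord rooted on F#.
F# is not a diatonic chord root with this quality in D# minor, but it lies a perfect fifth above B (VI), so the chord functions as an applied dominant of VI.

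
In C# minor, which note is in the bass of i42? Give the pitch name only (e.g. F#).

B

i in C# minor has root C#; the chord is C#-E-G#-B.
The figure 42 means third inversion — the seventh is in the bass.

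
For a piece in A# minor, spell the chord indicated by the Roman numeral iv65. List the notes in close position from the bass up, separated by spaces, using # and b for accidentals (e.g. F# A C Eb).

F# A# C# D#

In A# minor, the fourth degree is D#, and the diatonic chord built there is a minor seventh chord.
Stacking thirds from D# gives D#-F#-A#-C#.
The figured bass 65 indicates first inversion, placing the third (F#) in the bass: F#-A#-C#-D#.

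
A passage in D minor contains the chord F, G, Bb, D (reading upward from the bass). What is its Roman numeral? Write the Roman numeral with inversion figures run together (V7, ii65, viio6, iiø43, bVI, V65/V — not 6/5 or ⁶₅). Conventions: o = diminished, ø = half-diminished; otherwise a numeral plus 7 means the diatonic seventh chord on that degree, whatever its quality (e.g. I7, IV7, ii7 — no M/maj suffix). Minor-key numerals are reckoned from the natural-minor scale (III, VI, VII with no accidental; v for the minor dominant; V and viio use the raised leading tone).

Stacked in thirds the chord is G-Bb-D-F: a minor seventh chord on G.
G is scale degree 4 in D minor, and a minor seventh chord on that degree is written iv7.
With F in the bass the chord is in third inversion, so the figured bass is 42.

iv42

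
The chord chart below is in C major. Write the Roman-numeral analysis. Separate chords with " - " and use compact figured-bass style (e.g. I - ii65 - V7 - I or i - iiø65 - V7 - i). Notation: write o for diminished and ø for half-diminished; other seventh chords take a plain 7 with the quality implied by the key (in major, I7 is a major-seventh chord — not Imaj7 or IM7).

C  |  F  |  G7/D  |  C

I - IV - V43 - I

C has root C, degree 1 in C major, so I.
F: root F is the subdominant; major triad there is IV.
G7/D: dominant seventh chord on G = scale degree 5 → V43.
C: root C is the tonic; major triad there is I.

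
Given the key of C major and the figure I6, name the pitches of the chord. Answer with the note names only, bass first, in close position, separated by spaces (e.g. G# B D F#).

E G C

In C major, the first degree is C, and the diatonic chord built there is a major triad.
That chord is spelled C-E-G.
The figured bass 6 indicates first inversion, placing the third (E) in the bass: E-G-C.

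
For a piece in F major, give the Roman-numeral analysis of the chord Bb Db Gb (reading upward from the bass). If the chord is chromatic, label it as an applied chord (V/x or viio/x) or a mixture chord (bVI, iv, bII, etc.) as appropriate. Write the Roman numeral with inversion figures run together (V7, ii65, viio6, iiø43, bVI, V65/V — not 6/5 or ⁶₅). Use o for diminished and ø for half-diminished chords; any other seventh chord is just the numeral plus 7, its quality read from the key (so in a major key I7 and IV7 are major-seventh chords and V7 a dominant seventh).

The pitches Gb-Bb-Db form a major triad rooted on Gb.
Gb is the lowered second degree of F major (diatonic 2 would be G). This is the Neapolitan sixth — a major triad on the lowered second degree, here in its customary first inversion.
With Bb in the bass the chord is in first inversion, so the figured bass is 6.

bII6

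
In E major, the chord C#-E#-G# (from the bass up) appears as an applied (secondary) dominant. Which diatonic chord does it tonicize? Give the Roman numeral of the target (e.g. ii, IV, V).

The chord is a major triad on C#.
A dominant resolves down a perfect fifth: C# → F#. In E major, F# is scale degree 2, i.e. ii.

ii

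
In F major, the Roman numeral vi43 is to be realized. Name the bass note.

vi in F major has root D; the chord is D-F-A-C.
The figure 43 means second inversion — the fifth is in the bass.

A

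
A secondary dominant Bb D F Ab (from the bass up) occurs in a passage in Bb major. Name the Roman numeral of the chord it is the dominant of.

IV

The chord is a dominant seventh chord on Bb.
A dominant resolves down a perfect fifth: Bb → Eb. In Bb major, Eb is scale degree 4, i.e. IV.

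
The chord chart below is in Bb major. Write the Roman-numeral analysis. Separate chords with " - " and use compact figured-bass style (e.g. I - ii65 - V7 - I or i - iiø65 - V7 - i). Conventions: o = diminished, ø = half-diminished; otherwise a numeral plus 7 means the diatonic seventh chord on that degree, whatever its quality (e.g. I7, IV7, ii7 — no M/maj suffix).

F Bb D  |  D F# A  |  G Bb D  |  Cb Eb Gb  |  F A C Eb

F-Bb-D has root Bb, degree 1 in Bb major, so I64.
D-F#-A is the secondary dominant of vi (major triad on D): V/vi.
G-Bb-D: root G is the submediant; minor triad there is vi.
Cb-Eb-Gb: major triad on Cb — chromatic; Cb is the lowered second degree, so this is the Neapolitan chord, bII.
F-A-C-Eb: dominant seventh chord on F = scale degree 5 → V7.

I64 - V/vi - vi - bII - V7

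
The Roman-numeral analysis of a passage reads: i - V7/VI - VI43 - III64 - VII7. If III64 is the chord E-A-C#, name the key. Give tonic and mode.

III64 is given as E-A-C# — a major triad with root A.
III64 on A implies A is the mediant; that puts the tonic at F#, and the uppercase numeral fits minor mode.

F# minor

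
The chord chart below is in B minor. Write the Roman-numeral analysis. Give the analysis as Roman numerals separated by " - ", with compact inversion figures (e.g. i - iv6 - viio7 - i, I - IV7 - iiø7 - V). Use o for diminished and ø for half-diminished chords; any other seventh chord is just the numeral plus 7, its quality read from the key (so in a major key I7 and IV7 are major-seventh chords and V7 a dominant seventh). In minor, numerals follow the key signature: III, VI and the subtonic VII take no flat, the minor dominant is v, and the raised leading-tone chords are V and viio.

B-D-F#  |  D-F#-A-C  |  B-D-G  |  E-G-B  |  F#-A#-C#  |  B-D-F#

i - V7/VI - VI6 - iv - V - i

B-D-F#: root B is the tonic; minor triad there is i.
D-F#-A-C is the secondary dominant of VI (dominant seventh chord on D): V7/VI.
B-D-G: major triad on G = scale degree 6 → VI6.
E-G-B: minor triad on E = scale degree 4 → iv.
F#-A#-C#: root F# is the dominant; major triad there is V.
B-D-F# has root B, degree 1 in B minor, so i.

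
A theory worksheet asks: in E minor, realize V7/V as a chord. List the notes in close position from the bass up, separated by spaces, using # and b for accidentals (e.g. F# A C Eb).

F# A# C# E

V7/V is a secondary dominant — the dominant seventh of V. V in E minor is B, so the applied chord's root is F#, a perfect fifth above.
Building a dominant seventh chord on F# gives F#-A#-C#-E.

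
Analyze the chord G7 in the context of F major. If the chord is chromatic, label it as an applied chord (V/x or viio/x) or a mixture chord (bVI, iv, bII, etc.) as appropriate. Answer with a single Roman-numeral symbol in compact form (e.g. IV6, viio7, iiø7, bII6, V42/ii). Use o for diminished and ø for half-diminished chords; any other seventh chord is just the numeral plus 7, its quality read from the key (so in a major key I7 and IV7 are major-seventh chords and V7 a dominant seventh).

The pitches G-B-D-F form a dominant seventh chord rooted on G.
G is not a diatonic chord root with this quality in F major, but it lies a perfect fifth above C (V), so the chord functions as an applied dominant of V.

V7/V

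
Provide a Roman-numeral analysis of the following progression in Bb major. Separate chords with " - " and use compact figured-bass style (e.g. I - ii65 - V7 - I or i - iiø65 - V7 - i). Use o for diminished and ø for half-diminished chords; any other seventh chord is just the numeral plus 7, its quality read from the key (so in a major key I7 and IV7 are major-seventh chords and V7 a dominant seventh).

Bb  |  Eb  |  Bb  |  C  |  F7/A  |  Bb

I - IV - I - V/V - V65 - I

Bb: root Bb is the tonic; major triad there is I.
Eb: root Eb is the subdominant; major triad there is IV.
Bb: major triad on Bb = scale degree 1 → I.
C: chromatic; C is V of V, so V/V.
F7/A has root F, degree 5 in Bb major, so V65.
Bb has root Bb, degree 1 in Bb major, so I.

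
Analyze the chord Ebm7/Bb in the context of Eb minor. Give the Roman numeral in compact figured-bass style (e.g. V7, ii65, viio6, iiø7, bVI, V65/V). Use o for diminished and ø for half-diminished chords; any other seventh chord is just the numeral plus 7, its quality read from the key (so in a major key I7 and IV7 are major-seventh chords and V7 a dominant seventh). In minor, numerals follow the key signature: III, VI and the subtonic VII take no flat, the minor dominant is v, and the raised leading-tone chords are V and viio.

Stacked in thirds the chord is Eb-Gb-Bb-Db: a minor seventh chord on Eb.
Eb is scale degree 1 in Eb minor, and a minor seventh chord on that degree is written i7.
With Bb in the bass the chord is in second inversion, so the figured bass is 43.

i43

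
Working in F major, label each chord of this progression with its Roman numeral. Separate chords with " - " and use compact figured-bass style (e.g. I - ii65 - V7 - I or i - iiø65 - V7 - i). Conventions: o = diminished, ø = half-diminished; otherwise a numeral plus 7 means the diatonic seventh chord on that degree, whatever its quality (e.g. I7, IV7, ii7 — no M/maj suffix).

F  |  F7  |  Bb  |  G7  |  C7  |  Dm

F: major triad on F = scale degree 1 → I.
F7: a dominant seventh chord on F, the applied dominant of IV → V7/IV.
Bb: root Bb is the subdominant; major triad there is IV.
G7 is the secondary dominant of V (dominant seventh chord on G): V7/V.
C7: dominant seventh chord on C = scale degree 5 → V7.
Dm: minor triad on D = scale degree 6 → vi.

I - V7/IV - IV - V7/V - V7 - vi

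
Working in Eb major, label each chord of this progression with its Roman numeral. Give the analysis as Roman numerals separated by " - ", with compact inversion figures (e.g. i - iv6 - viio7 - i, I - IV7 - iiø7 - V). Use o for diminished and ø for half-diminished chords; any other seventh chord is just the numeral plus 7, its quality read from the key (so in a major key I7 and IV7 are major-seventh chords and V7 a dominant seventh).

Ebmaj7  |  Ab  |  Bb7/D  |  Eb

Ebmaj7: major seventh chord on Eb = scale degree 1 → I7.
Ab has root Ab, degree 4 in Eb major, so IV.
Bb7/D has root Bb, degree 5 in Eb major, so V65.
Eb: major triad on Eb = scale degree 1 → I.

I7 - IV - V65 - I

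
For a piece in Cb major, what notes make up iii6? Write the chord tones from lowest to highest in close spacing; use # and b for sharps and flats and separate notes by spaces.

Gb Bb Eb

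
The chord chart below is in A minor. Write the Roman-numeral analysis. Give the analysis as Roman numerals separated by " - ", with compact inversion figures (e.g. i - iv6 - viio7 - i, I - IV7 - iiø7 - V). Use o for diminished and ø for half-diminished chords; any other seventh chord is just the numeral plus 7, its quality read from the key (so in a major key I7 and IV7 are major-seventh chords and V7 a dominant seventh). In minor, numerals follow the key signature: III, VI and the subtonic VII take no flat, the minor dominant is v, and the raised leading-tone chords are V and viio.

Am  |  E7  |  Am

Am: minor triad on A = scale degree 1 → i.
E7 has root E, degree 5 in A minor, so V7.
Am: minor triad on A = scale degree 1 → i.

i - V7 - i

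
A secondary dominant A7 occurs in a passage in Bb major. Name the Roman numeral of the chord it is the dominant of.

The chord is a dominant seventh chord on A.
A dominant resolves down a perfect fifth: A → D. In Bb major, D is scale degree 3, i.e. iii.

iii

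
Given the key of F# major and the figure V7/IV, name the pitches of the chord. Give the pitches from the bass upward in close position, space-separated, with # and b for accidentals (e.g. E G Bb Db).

F# A# C# E

V7/IV is a secondary dominant — the dominant seventh of IV. IV in F# major is B, so the applied chord's root is F#, a perfect fifth above.
Building a dominant seventh chord on F# gives F#-A#-C#-E.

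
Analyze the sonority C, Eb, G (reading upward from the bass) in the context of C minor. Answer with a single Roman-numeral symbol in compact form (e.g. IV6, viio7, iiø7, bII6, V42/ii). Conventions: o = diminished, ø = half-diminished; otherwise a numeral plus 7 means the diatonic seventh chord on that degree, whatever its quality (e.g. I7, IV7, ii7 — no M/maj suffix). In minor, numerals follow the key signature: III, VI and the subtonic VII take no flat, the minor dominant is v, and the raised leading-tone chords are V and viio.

Stacked in thirds the chord is C-Eb-G: a minor triad on C.
In C minor, C is the tonic; the diatonic minor triad there is i.

i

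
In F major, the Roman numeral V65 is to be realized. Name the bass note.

V in F major has root C; the chord is C-E-G-Bb.
The figure 65 means first inversion — the third is in the bass.

E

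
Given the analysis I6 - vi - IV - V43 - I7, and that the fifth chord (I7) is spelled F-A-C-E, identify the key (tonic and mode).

The anchor chord is a major seventh chord on F, labeled I7.
If F is scale degree 1 and the mode makes that degree carry a major seventh chord, the tonic is F and the mode is major.

F major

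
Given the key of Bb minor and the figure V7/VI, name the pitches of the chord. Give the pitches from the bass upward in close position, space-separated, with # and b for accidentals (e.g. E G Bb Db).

Db F Ab Cb

V7/VI is a secondary dominant — the dominant seventh of VI. VI in Bb minor is Gb, so the applied chord's root is Db, a perfect fifth above.
Building a dominant seventh chord on Db gives Db-F-Ab-Cb.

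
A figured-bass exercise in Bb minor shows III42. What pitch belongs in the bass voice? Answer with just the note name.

C

III in Bb minor has root Db; the chord is Db-F-Ab-C.
The figure 42 means third inversion — the seventh is in the bass.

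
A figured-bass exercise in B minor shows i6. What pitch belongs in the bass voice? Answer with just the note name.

D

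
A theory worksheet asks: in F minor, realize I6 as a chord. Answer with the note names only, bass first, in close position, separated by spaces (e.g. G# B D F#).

A C F

Scale degree 1 in F minor is F; here the chord built on it is altered to a major triad. I6 is the major tonic (Picardy third), borrowed from the parallel major.
So the chord is F-A-C.
With the 6 figure the chord is in first inversion; from the bass A upward in close position it reads A-C-F.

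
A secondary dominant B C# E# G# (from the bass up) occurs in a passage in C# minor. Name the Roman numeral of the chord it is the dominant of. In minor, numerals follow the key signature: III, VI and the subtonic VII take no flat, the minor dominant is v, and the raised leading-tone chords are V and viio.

The chord is a dominant seventh chord on C#.
A dominant resolves down a perfect fifth: C# → F#. In C# minor, F# is scale degree 4, i.e. iv.

iv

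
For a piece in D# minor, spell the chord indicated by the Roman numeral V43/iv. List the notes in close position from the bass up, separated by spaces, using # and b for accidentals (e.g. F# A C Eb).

A# C# D# F##

V43/iv is a secondary dominant — the dominant seventh of iv. iv in D# minor is G#, so the applied chord's root is D#, a perfect fifth above.
Building a dominant seventh chord on D# gives D#-F##-A#-C#.
The figured bass 43 indicates second inversion, placing the fifth (A#) in the bass: A#-C#-D#-F##.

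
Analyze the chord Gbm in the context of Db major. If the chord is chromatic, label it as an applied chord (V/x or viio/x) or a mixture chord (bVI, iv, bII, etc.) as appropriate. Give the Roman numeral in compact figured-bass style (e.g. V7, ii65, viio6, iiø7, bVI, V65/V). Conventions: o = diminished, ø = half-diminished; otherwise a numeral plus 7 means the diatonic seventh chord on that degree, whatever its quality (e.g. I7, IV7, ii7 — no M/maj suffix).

The pitches Gb-Bbb-Db form a minor triad rooted on Gb.
Gb is the fourth degree of Db major. This is the minor subdominant, borrowed from the parallel minor.

iv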